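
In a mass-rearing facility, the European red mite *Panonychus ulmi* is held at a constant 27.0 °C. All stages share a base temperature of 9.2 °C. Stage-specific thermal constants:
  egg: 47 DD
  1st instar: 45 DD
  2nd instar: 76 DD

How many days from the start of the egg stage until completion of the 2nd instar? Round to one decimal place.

Daily accumulation at 27.0 °C = 27.0 − 9.2 = 17.8 DD/day.
Total K = 47 + 45 + 76 = 168 DD.
Total duration = 168 / 17.8 = 9.438 ≈ 9.4 days.

9.4 days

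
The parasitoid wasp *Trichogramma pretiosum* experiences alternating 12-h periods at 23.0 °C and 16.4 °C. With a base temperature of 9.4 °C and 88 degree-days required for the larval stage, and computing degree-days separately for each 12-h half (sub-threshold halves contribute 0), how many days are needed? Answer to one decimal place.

8.5 days

Day half: max(0, 23.0 − 9.4) × 0.5 = 13.6 × 0.5 = 6.80 DD.
Night half: max(0, 16.4 − 9.4) × 0.5 = 7.0 × 0.5 = 3.50 DD.
Per 24 h: 10.30 DD/day.
Duration = 88 / 10.30 = 8.544 ≈ 8.5 days.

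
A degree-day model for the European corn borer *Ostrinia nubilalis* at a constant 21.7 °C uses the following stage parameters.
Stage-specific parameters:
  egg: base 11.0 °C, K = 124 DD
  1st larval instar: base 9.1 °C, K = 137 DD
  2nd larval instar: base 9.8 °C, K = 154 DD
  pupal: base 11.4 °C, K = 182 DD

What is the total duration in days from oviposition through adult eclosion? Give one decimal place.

53.1 days

egg: 124 / (21.7 − 11.0) = 124 / 10.7 = 11.589 d.
1st larval instar: 137 / (21.7 − 9.1) = 137 / 12.6 = 10.873 d.
2nd larval instar: 154 / (21.7 − 9.8) = 154 / 11.9 = 12.941 d.
pupal: 182 / (21.7 − 11.4) = 182 / 10.3 = 17.670 d.
Sum = 53.073 ≈ 53.1 days.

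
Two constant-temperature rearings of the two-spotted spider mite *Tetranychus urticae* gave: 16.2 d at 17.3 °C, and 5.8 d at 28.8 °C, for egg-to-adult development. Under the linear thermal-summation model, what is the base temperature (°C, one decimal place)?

10.9 °C

Under the model K = D·(T − T_b), so D₁·(T₁ − T_b) = D₂·(T₂ − T_b).
16.2·(17.3 − T_b) = 5.8·(28.8 − T_b)
T_b = (16.2·17.3 − 5.8·28.8) / (16.2 − 5.8) = 113.22 / 10.4 = 10.887 °C ≈ 10.9 °C.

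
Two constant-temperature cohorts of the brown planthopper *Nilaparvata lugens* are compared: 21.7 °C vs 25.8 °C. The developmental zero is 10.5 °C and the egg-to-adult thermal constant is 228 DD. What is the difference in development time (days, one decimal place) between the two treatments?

5.5 days

At 21.7 °C: 228 / (21.7 − 10.5) = 228 / 11.2 = 20.357 d.
At 25.8 °C: 228 / (25.8 − 10.5) = 228 / 15.3 = 14.902 d.
Difference = |20.357 − 14.902| = 5.455 ≈ 5.5 days.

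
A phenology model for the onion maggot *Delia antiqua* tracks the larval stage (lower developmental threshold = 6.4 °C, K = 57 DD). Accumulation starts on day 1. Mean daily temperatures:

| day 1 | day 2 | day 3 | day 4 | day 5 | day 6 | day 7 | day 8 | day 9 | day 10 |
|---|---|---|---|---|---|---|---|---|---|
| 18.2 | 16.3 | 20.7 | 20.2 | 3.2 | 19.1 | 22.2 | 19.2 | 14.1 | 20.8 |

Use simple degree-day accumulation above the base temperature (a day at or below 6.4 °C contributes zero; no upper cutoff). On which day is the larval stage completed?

day 6

Daily DD above 6.4 °C: 11.8, 9.9, 14.3, 13.8, 0.0, 12.7, 15.8, 12.8, 7.7, 14.4.
Cumulative: 11.8, 21.7, 36.0, 49.8, 49.8, 62.5, 78.3, 91.1, 98.8, 113.2.
The total first reaches 57 DD on day 6.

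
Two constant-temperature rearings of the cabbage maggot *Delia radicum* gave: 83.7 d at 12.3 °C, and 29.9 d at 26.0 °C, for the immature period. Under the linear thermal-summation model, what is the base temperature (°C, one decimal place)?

4.7 °C

Linear rate model ⇒ the product D·(T − T_b) is constant across temperatures.
83.7·(12.3 − T_b) = 29.9·(26.0 − T_b)
T_b = (83.7·12.3 − 29.9·26.0) / (83.7 − 29.9) = 252.11 / 53.8 = 4.686 °C ≈ 4.7 °C.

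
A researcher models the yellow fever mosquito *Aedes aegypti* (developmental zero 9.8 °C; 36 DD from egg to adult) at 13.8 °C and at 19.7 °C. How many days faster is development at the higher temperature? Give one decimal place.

At 13.8 °C: 36 / (13.8 − 9.8) = 36 / 4.0 = 9.000 d.
At 19.7 °C: 36 / (19.7 − 9.8) = 36 / 9.9 = 3.636 d.
Difference = |9.000 − 3.636| = 5.364 ≈ 5.4 days.

5.4 days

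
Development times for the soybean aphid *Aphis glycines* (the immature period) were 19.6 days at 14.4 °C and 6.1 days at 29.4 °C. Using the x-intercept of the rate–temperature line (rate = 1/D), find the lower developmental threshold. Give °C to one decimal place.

7.6 °C

Linear rate model ⇒ the product D·(T − T_b) is constant across temperatures.
19.6·(14.4 − T_b) = 6.1·(29.4 − T_b)
T_b = (19.6·14.4 − 6.1·29.4) / (19.6 − 6.1) = 102.90 / 13.5 = 7.622 °C ≈ 7.6 °C.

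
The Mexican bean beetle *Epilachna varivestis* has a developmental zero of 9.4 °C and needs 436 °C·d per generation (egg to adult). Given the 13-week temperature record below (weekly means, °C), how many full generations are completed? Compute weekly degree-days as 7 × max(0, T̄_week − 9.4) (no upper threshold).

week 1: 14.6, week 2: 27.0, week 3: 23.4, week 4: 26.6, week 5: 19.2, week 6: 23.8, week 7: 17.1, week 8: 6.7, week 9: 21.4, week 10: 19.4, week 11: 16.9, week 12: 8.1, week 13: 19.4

Weekly DD (7 × max(0, T̄ − 9.4)): 36.4, 123.2, 98.0, 120.4, 68.6, 100.8, 53.9, 0.0, 84.0, 70.0, 52.5, 0.0, 70.0.
Season total = 877.8 DD.
Complete generations = ⌊877.8 / 436⌋ = 2.

2 generations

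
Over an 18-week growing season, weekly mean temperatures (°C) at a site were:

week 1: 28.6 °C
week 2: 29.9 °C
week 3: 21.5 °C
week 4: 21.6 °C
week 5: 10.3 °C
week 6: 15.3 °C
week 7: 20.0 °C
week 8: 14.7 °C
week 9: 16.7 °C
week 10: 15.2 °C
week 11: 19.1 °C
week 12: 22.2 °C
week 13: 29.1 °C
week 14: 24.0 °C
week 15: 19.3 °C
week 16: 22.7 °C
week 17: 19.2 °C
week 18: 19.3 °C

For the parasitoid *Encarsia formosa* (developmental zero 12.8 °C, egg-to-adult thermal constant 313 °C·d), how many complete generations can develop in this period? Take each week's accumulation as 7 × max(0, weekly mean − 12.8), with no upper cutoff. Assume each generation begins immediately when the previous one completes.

Weekly DD (7 × max(0, T̄ − 12.8)): 110.6, 119.7, 60.9, 61.6, 0.0, 17.5, 50.4, 13.3, 27.3, 16.8, 44.1, 65.8, 114.1, 78.4, 45.5, 69.3, 44.8, 45.5.
Season total = 985.6 DD.
Complete generations = ⌊985.6 / 313⌋ = 3.

3 generations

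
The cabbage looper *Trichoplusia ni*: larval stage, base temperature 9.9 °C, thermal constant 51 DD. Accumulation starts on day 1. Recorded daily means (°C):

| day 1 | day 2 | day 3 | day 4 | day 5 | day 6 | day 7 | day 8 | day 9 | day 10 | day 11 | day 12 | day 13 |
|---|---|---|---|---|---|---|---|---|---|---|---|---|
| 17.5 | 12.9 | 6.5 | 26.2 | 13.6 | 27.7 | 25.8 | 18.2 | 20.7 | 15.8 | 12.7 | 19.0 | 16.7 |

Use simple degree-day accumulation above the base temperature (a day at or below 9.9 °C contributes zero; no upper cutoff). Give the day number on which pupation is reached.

day 7

Daily DD above 9.9 °C: 7.6, 3.0, 0.0, 16.3, 3.7, 17.8, 15.9, 8.3, 10.8, 5.9, 2.8, 9.1, 6.8.
Cumulative: 7.6, 10.6, 10.6, 26.9, 30.6, 48.4, 64.3, 72.6, 83.4, 89.3, 92.1, 101.2, 108.0.
The total first reaches 51 DD on day 7.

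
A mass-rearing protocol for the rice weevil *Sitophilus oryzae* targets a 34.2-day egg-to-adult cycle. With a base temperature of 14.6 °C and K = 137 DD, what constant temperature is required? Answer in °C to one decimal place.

18.6 °C

Required daily accumulation = 137 / 34.2 = 4.006 DD/day.
T = T_base + 4.006 = 14.6 + 4.006 = 18.606 ≈ 18.6 °C.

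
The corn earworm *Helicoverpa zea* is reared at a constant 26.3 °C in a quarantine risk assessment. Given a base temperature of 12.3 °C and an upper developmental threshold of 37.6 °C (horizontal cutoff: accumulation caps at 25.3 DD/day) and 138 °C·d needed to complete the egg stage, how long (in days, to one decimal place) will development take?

9.9 days

Daily accumulation = 26.3 − 12.3 = 14.0 DD/day.
Duration = 138 / 14.0 = 9.857 ≈ 9.9 days.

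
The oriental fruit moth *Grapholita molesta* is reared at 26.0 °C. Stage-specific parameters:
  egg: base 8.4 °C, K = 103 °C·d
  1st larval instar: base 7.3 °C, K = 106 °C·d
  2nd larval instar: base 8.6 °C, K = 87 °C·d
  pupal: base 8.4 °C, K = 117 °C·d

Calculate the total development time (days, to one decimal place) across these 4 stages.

23.2 days

egg: 103 / (26.0 − 8.4) = 103 / 17.6 = 5.852 d.
1st larval instar: 106 / (26.0 − 7.3) = 106 / 18.7 = 5.668 d.
2nd larval instar: 87 / (26.0 − 8.6) = 87 / 17.4 = 5.000 d.
pupal: 117 / (26.0 − 8.4) = 117 / 17.6 = 6.648 d.
Sum = 23.168 ≈ 23.2 days.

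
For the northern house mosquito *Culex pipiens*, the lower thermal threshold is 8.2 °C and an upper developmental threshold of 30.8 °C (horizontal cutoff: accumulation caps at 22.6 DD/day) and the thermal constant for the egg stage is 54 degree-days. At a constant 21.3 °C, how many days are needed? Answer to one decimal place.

4.1 days

Daily accumulation = 21.3 − 8.2 = 13.1 DD/day.
Duration = 54 / 13.1 = 4.122 ≈ 4.1 days.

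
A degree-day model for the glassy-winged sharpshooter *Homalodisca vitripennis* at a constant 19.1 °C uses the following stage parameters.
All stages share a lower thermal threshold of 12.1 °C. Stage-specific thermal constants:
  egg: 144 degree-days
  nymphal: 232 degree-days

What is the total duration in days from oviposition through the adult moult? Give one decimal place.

Daily accumulation at 19.1 °C = 19.1 − 12.1 = 7.0 DD/day.
Total K = 144 + 232 = 376 DD.
Total duration = 376 / 7.0 = 53.714 ≈ 53.7 days.

53.7 days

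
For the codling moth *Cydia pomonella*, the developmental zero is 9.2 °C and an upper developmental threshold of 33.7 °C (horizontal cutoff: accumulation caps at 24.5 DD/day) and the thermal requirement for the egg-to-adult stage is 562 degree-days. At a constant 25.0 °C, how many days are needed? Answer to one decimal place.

35.6 days

Daily accumulation = 25.0 − 9.2 = 15.8 DD/day.
Duration = 562 / 15.8 = 35.570 ≈ 35.6 days.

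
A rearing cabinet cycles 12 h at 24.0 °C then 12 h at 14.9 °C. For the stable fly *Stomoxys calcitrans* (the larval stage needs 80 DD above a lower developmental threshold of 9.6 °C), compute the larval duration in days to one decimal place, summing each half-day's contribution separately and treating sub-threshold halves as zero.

Day half: max(0, 24.0 − 9.6) × 0.5 = 14.4 × 0.5 = 7.20 DD.
Night half: max(0, 14.9 − 9.6) × 0.5 = 5.3 × 0.5 = 2.65 DD.
Per 24 h: 9.85 DD/day.
Duration = 80 / 9.85 = 8.122 ≈ 8.1 days.

8.1 days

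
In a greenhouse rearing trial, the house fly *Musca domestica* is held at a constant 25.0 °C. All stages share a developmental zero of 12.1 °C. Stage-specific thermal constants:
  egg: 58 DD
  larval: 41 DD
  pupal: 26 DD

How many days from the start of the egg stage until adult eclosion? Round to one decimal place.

Daily accumulation at 25.0 °C = 25.0 − 12.1 = 12.9 DD/day.
Total K = 58 + 41 + 26 = 125 DD.
Total duration = 125 / 12.9 = 9.690 ≈ 9.7 days.

9.7 days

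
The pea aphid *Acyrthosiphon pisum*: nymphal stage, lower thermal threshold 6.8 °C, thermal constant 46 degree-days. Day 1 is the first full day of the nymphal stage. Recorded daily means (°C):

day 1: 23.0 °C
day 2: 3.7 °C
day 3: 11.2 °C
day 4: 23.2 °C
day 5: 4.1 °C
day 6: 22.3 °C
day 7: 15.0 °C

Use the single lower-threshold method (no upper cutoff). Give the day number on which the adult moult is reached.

Daily DD above 6.8 °C: 16.2, 0.0, 4.4, 16.4, 0.0, 15.5, 8.2.
Cumulative: 16.2, 16.2, 20.6, 37.0, 37.0, 52.5, 60.7.
The total first reaches 46 DD on day 6.

day 6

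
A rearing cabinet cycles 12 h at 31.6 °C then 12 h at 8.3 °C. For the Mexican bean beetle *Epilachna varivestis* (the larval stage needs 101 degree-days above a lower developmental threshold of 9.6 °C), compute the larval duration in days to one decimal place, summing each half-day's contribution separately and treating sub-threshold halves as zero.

9.2 days

Day half: max(0, 31.6 − 9.6) × 0.5 = 22.0 × 0.5 = 11.00 DD.
Night half: max(0, 8.3 − 9.6) × 0.5 = 0.0 × 0.5 = 0.00 DD.
Per 24 h: 11.00 DD/day.
Duration = 101 / 11.00 = 9.182 ≈ 9.2 days.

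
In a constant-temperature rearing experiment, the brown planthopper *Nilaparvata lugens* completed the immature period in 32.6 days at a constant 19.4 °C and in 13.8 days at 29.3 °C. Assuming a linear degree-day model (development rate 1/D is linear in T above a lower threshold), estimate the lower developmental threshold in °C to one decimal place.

Linear rate model ⇒ the product D·(T − T_b) is constant across temperatures.
32.6·(19.4 − T_b) = 13.8·(29.3 − T_b)
T_b = (32.6·19.4 − 13.8·29.3) / (32.6 − 13.8) = 228.10 / 18.8 = 12.133 °C ≈ 12.1 °C.

12.1 °C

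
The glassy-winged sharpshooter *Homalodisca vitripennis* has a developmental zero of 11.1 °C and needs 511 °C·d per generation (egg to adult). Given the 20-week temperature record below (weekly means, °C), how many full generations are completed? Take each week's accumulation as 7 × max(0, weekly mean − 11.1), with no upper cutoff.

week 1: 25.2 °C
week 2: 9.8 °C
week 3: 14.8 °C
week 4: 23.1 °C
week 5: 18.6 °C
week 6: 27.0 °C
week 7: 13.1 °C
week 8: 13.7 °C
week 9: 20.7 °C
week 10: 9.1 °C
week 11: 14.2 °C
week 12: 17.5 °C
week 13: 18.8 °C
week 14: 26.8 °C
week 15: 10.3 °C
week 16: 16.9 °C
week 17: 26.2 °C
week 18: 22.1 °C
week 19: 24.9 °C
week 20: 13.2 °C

Weekly DD (7 × max(0, T̄ − 11.1)): 98.7, 0.0, 25.9, 84.0, 52.5, 111.3, 14.0, 18.2, 67.2, 0.0, 21.7, 44.8, 53.9, 109.9, 0.0, 40.6, 105.7, 77.0, 96.6, 14.7.
Season total = 1036.7 DD.
Complete generations = ⌊1036.7 / 511⌋ = 2.

2 generations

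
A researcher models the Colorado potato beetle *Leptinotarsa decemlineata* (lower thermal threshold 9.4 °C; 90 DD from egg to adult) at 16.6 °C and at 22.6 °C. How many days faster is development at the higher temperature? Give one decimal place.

5.7 days

At 16.6 °C: 90 / (16.6 − 9.4) = 90 / 7.2 = 12.500 d.
At 22.6 °C: 90 / (22.6 − 9.4) = 90 / 13.2 = 6.818 d.
Difference = |12.500 − 6.818| = 5.682 ≈ 5.7 days.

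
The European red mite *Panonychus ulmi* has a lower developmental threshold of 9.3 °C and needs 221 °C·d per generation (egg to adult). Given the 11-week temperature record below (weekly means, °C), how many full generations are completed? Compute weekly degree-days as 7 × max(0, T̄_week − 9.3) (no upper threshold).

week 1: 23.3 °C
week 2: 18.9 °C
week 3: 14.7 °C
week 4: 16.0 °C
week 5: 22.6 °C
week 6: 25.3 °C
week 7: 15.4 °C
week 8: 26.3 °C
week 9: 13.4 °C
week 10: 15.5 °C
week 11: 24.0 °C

Weekly DD (7 × max(0, T̄ − 9.3)): 98.0, 67.2, 37.8, 46.9, 93.1, 112.0, 42.7, 119.0, 28.7, 43.4, 102.9.
Season total = 791.7 DD.
Complete generations = ⌊791.7 / 221⌋ = 3.

3 generations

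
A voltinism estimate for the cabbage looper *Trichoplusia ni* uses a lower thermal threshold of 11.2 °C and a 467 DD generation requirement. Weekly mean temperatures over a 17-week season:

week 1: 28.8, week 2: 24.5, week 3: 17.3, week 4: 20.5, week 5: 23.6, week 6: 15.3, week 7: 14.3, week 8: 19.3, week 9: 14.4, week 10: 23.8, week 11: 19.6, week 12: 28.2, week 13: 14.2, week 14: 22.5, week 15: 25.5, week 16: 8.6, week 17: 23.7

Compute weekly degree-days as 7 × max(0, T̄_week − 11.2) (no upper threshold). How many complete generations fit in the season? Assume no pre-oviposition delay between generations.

Weekly DD (7 × max(0, T̄ − 11.2)): 123.2, 93.1, 42.7, 65.1, 86.8, 28.7, 21.7, 56.7, 22.4, 88.2, 58.8, 119.0, 21.0, 79.1, 100.1, 0.0, 87.5.
Season total = 1094.1 DD.
Complete generations = ⌊1094.1 / 467⌋ = 2.

2 generations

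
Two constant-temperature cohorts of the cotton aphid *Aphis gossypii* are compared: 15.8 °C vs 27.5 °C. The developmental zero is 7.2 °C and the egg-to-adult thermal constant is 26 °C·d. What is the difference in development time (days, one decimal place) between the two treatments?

1.7 days

At 15.8 °C: 26 / (15.8 − 7.2) = 26 / 8.6 = 3.023 d.
At 27.5 °C: 26 / (27.5 − 7.2) = 26 / 20.3 = 1.281 d.
Difference = |3.023 − 1.281| = 1.742 ≈ 1.7 days.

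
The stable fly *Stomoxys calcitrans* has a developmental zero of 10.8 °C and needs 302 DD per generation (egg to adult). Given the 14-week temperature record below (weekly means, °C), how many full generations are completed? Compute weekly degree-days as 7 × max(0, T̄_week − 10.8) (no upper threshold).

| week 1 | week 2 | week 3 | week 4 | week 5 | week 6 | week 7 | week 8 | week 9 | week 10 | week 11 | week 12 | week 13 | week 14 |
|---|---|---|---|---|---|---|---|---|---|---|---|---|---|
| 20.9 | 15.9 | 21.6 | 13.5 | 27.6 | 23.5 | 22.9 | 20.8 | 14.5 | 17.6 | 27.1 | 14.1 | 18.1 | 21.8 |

Weekly DD (7 × max(0, T̄ − 10.8)): 70.7, 35.7, 75.6, 18.9, 117.6, 88.9, 84.7, 70.0, 25.9, 47.6, 114.1, 23.1, 51.1, 77.0.
Season total = 900.9 DD.
Complete generations = ⌊900.9 / 302⌋ = 2.

2 generations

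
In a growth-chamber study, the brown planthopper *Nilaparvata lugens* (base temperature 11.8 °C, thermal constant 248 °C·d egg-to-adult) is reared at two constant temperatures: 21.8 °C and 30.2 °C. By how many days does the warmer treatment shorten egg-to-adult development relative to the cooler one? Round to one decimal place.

At 21.8 °C: 248 / (21.8 − 11.8) = 248 / 10.0 = 24.800 d.
At 30.2 °C: 248 / (30.2 − 11.8) = 248 / 18.4 = 13.478 d.
Difference = |24.800 − 13.478| = 11.322 ≈ 11.3 days.

11.3 days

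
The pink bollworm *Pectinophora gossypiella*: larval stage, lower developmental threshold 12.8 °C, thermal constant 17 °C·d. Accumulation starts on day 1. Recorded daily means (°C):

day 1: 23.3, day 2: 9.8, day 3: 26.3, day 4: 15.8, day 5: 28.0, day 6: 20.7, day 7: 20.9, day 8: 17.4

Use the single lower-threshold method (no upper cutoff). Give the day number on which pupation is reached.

Daily DD above 12.8 °C: 10.5, 0.0, 13.5, 3.0, 15.2, 7.9, 8.1, 4.6.
Cumulative: 10.5, 10.5, 24.0, 27.0, 42.2, 50.1, 58.2, 62.8.
The total first reaches 17 DD on day 3.

day 3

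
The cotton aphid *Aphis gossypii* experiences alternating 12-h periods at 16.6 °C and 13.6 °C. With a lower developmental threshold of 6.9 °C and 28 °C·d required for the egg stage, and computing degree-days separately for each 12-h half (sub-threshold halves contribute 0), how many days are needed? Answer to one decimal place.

3.4 days

Day half: max(0, 16.6 − 6.9) × 0.5 = 9.7 × 0.5 = 4.85 DD.
Night half: max(0, 13.6 − 6.9) × 0.5 = 6.7 × 0.5 = 3.35 DD.
Per 24 h: 8.20 DD/day.
Duration = 28 / 8.20 = 3.415 ≈ 3.4 days.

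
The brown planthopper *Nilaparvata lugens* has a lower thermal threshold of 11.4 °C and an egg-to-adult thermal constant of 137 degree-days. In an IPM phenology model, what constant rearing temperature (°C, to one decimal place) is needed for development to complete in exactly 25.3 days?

16.8 °C

Required daily accumulation = 137 / 25.3 = 5.415 DD/day.
T = T_base + 5.415 = 11.4 + 5.415 = 16.815 ≈ 16.8 °C.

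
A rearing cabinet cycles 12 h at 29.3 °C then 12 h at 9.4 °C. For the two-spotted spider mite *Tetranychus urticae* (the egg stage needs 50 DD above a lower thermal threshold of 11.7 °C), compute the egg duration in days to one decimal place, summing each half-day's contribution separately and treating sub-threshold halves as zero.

5.7 days

Day half: max(0, 29.3 − 11.7) × 0.5 = 17.6 × 0.5 = 8.80 DD.
Night half: max(0, 9.4 − 11.7) × 0.5 = 0.0 × 0.5 = 0.00 DD.
Per 24 h: 8.80 DD/day.
Duration = 50 / 8.80 = 5.682 ≈ 5.7 days.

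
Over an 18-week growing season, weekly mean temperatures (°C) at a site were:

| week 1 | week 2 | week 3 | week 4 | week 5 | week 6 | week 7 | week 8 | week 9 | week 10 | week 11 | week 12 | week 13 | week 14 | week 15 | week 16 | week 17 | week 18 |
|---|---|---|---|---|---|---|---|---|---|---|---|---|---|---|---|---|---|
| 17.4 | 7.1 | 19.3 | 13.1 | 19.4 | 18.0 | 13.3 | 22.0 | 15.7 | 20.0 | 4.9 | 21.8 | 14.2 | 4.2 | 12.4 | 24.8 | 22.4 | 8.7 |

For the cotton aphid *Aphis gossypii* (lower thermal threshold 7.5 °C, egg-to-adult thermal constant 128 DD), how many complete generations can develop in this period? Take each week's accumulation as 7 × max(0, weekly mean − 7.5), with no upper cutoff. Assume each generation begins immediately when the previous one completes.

Weekly DD (7 × max(0, T̄ − 7.5)): 69.3, 0.0, 82.6, 39.2, 83.3, 73.5, 40.6, 101.5, 57.4, 87.5, 0.0, 100.1, 46.9, 0.0, 34.3, 121.1, 104.3, 8.4.
Season total = 1050.0 DD.
Complete generations = ⌊1050.0 / 128⌋ = 8.

8 generations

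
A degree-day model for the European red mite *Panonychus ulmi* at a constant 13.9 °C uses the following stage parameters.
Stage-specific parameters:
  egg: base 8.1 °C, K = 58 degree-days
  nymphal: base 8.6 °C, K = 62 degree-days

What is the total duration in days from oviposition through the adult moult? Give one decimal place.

egg: 58 / (13.9 − 8.1) = 58 / 5.8 = 10.000 d.
nymphal: 62 / (13.9 − 8.6) = 62 / 5.3 = 11.698 d.
Sum = 21.698 ≈ 21.7 days.

21.7 days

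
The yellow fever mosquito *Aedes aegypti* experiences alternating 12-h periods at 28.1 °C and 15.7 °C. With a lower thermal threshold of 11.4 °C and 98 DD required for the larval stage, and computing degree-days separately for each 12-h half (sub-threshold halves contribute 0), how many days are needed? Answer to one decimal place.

9.3 days

Day half: max(0, 28.1 − 11.4) × 0.5 = 16.7 × 0.5 = 8.35 DD.
Night half: max(0, 15.7 − 11.4) × 0.5 = 4.3 × 0.5 = 2.15 DD.
Per 24 h: 10.50 DD/day.
Duration = 98 / 10.50 = 9.333 ≈ 9.3 days.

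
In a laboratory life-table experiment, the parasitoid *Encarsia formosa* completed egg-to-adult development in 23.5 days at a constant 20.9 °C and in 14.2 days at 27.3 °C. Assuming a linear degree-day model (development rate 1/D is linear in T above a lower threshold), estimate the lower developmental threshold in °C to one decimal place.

11.1 °C

Under the model K = D·(T − T_b), so D₁·(T₁ − T_b) = D₂·(T₂ − T_b).
23.5·(20.9 − T_b) = 14.2·(27.3 − T_b)
T_b = (23.5·20.9 − 14.2·27.3) / (23.5 − 14.2) = 103.49 / 9.3 = 11.128 °C ≈ 11.1 °C.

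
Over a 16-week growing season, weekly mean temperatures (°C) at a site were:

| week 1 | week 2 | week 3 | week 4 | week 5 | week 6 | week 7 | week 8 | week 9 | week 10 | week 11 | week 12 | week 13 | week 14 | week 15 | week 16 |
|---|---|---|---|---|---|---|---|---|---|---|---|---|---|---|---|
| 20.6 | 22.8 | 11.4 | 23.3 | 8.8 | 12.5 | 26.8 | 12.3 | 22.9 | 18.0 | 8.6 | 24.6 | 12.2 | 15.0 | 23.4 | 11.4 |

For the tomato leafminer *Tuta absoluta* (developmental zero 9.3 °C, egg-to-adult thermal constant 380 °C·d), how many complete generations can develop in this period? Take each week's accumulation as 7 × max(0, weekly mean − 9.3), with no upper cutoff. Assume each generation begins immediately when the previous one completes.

2 generations

Weekly DD (7 × max(0, T̄ − 9.3)): 79.1, 94.5, 14.7, 98.0, 0.0, 22.4, 122.5, 21.0, 95.2, 60.9, 0.0, 107.1, 20.3, 39.9, 98.7, 14.7.
Season total = 889.0 DD.
Complete generations = ⌊889.0 / 380⌋ = 2.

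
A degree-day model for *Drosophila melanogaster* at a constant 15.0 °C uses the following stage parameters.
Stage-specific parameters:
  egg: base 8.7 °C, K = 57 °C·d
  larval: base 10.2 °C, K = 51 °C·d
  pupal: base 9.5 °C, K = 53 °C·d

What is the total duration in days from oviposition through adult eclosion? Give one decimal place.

29.3 days

egg: 57 / (15.0 − 8.7) = 57 / 6.3 = 9.048 d.
larval: 51 / (15.0 − 10.2) = 51 / 4.8 = 10.625 d.
pupal: 53 / (15.0 − 9.5) = 53 / 5.5 = 9.636 d.
Sum = 29.309 ≈ 29.3 days.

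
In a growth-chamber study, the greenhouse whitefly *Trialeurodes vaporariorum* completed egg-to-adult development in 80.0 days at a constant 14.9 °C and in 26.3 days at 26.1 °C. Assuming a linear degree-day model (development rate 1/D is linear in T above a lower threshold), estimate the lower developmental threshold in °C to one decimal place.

Equal thermal constants: D₁(T₁ − T_b) = D₂(T₂ − T_b).
80.0·(14.9 − T_b) = 26.3·(26.1 − T_b)
T_b = (80.0·14.9 − 26.3·26.1) / (80.0 − 26.3) = 505.57 / 53.7 = 9.415 °C ≈ 9.4 °C.

9.4 °C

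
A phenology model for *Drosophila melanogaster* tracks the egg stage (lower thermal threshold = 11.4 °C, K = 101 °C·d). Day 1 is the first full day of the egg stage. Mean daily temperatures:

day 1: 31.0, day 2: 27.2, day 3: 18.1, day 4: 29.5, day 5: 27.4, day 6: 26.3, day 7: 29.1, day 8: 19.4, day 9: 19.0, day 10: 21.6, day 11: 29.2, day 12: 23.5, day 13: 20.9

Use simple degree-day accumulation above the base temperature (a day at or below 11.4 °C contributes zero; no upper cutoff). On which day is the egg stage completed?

day 7

Daily DD above 11.4 °C: 19.6, 15.8, 6.7, 18.1, 16.0, 14.9, 17.7, 8.0, 7.6, 10.2, 17.8, 12.1, 9.5.
Cumulative: 19.6, 35.4, 42.1, 60.2, 76.2, 91.1, 108.8, 116.8, 124.4, 134.6, 152.4, 164.5, 174.0.
The total first reaches 101 DD on day 7.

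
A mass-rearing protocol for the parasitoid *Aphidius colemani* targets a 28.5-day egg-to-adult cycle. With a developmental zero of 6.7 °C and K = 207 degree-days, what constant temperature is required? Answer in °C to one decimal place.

Required daily accumulation = 207 / 28.5 = 7.263 DD/day.
T = T_base + 7.263 = 6.7 + 7.263 = 13.963 ≈ 14.0 °C.

14.0 °C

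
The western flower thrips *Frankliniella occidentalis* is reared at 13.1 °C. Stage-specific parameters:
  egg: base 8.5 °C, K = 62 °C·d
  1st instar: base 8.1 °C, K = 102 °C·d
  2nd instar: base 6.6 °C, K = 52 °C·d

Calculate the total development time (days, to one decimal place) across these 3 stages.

41.9 days

egg: 62 / (13.1 − 8.5) = 62 / 4.6 = 13.478 d.
1st instar: 102 / (13.1 − 8.1) = 102 / 5.0 = 20.400 d.
2nd instar: 52 / (13.1 − 6.6) = 52 / 6.5 = 8.000 d.
Sum = 41.878 ≈ 41.9 days.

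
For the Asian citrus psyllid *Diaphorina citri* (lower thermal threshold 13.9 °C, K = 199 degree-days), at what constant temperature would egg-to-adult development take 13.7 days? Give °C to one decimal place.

Required daily accumulation = 199 / 13.7 = 14.526 DD/day.
T = T_base + 14.526 = 13.9 + 14.526 = 28.426 ≈ 28.4 °C.

28.4 °C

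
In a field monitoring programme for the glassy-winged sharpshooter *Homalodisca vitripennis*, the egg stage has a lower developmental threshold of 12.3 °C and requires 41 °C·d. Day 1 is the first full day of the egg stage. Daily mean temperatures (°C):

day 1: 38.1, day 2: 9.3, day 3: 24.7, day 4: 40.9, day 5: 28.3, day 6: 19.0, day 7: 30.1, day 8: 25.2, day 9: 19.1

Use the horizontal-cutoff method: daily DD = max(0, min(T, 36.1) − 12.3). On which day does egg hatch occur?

day 4

Daily DD above 12.3 °C (capped at 23.8): 23.8, 0.0, 12.4, 23.8, 16.0, 6.7, 17.8, 12.9, 6.8.
Cumulative: 23.8, 23.8, 36.2, 60.0, 76.0, 82.7, 100.5, 113.4, 120.2.
The total first reaches 41 DD on day 4.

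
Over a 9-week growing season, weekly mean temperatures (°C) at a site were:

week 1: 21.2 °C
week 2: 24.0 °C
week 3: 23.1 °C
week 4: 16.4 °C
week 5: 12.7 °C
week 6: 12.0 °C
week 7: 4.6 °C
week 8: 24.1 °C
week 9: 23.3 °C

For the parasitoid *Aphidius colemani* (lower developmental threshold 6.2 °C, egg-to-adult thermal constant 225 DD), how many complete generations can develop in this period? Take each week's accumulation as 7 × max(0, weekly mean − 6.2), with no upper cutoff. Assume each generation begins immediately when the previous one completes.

3 generations

Weekly DD (7 × max(0, T̄ − 6.2)): 105.0, 124.6, 118.3, 71.4, 45.5, 40.6, 0.0, 125.3, 119.7.
Season total = 750.4 DD.
Complete generations = ⌊750.4 / 225⌋ = 3.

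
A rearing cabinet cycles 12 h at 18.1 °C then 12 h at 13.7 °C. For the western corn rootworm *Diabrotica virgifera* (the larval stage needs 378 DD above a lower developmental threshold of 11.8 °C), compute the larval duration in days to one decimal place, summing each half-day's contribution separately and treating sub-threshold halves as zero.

92.2 days

Day half: max(0, 18.1 − 11.8) × 0.5 = 6.3 × 0.5 = 3.15 DD.
Night half: max(0, 13.7 − 11.8) × 0.5 = 1.9 × 0.5 = 0.95 DD.
Per 24 h: 4.10 DD/day.
Duration = 378 / 4.10 = 92.195 ≈ 92.2 days.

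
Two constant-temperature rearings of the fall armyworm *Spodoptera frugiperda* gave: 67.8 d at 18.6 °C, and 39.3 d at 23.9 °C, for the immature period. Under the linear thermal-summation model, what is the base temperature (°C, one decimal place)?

11.3 °C

Under the model K = D·(T − T_b), so D₁·(T₁ − T_b) = D₂·(T₂ − T_b).
67.8·(18.6 − T_b) = 39.3·(23.9 − T_b)
T_b = (67.8·18.6 − 39.3·23.9) / (67.8 − 39.3) = 321.81 / 28.5 = 11.292 °C ≈ 11.3 °C.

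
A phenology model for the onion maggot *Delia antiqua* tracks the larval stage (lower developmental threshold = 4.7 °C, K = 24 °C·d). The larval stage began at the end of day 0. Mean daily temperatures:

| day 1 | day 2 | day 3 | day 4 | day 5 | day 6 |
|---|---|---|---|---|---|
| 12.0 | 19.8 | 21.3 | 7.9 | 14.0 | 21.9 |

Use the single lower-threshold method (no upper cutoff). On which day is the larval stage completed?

day 3

Daily DD above 4.7 °C: 7.3, 15.1, 16.6, 3.2, 9.3, 17.2.
Cumulative: 7.3, 22.4, 39.0, 42.2, 51.5, 68.7.
The total first reaches 24 DD on day 3.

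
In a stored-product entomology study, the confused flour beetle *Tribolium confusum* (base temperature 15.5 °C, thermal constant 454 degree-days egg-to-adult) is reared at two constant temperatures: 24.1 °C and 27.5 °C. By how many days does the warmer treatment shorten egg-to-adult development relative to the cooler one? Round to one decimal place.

15.0 days

At 24.1 °C: 454 / (24.1 − 15.5) = 454 / 8.6 = 52.791 d.
At 27.5 °C: 454 / (27.5 − 15.5) = 454 / 12.0 = 37.833 d.
Difference = |52.791 − 37.833| = 14.957 ≈ 15.0 days.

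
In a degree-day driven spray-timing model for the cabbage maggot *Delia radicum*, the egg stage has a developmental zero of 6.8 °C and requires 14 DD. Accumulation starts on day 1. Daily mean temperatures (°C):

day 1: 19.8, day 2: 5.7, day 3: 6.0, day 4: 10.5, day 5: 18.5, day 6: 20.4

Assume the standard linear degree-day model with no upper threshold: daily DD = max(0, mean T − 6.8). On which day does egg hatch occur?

Daily DD above 6.8 °C: 13.0, 0.0, 0.0, 3.7, 11.7, 13.6.
Cumulative: 13.0, 13.0, 13.0, 16.7, 28.4, 42.0.
The total first reaches 14 DD on day 4.

day 4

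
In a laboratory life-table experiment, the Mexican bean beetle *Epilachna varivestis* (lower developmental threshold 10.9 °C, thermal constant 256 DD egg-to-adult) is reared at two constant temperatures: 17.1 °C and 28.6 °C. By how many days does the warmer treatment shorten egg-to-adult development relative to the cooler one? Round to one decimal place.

26.8 days

At 17.1 °C: 256 / (17.1 − 10.9) = 256 / 6.2 = 41.290 d.
At 28.6 °C: 256 / (28.6 − 10.9) = 256 / 17.7 = 14.463 d.
Difference = |41.290 − 14.463| = 26.827 ≈ 26.8 days.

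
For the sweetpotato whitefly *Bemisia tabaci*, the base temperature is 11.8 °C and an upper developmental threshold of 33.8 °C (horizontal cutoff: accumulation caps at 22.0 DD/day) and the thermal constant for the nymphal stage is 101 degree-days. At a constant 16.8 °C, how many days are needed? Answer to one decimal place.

20.2 days

Daily accumulation = 16.8 − 11.8 = 5.0 DD/day.
Duration = 101 / 5.0 = 20.200 ≈ 20.2 days.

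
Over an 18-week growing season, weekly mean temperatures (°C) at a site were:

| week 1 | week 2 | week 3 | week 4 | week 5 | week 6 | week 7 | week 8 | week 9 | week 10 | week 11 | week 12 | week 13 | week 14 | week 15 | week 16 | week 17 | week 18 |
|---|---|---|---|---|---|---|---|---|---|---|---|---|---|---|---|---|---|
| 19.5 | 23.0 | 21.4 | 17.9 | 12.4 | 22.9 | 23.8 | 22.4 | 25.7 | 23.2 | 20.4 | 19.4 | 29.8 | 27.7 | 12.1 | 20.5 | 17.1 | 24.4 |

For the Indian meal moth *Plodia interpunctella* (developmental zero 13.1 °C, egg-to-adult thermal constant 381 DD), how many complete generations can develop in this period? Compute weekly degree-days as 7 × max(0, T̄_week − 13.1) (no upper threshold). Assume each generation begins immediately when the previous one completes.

Weekly DD (7 × max(0, T̄ − 13.1)): 44.8, 69.3, 58.1, 33.6, 0.0, 68.6, 74.9, 65.1, 88.2, 70.7, 51.1, 44.1, 116.9, 102.2, 0.0, 51.8, 28.0, 79.1.
Season total = 1046.5 DD.
Complete generations = ⌊1046.5 / 381⌋ = 2.

2 generations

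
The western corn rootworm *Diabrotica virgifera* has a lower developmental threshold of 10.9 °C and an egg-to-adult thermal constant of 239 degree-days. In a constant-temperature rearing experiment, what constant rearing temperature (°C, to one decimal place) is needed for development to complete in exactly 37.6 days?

Required daily accumulation = 239 / 37.6 = 6.356 DD/day.
T = T_base + 6.356 = 10.9 + 6.356 = 17.256 ≈ 17.3 °C.

17.3 °C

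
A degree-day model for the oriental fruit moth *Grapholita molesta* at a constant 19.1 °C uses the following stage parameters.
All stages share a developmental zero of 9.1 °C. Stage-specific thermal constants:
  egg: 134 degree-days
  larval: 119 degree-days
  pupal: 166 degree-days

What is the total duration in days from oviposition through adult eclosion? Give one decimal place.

Daily accumulation at 19.1 °C = 19.1 − 9.1 = 10.0 DD/day.
Total K = 134 + 119 + 166 = 419 DD.
Total duration = 419 / 10.0 = 41.900 ≈ 41.9 days.

41.9 days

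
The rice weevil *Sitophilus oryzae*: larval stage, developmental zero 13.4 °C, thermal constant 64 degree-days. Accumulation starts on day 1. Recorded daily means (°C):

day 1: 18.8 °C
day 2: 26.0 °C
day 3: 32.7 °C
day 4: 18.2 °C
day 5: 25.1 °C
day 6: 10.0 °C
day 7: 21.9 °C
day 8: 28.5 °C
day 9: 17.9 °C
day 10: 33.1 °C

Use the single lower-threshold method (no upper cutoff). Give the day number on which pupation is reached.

day 8

Daily DD above 13.4 °C: 5.4, 12.6, 19.3, 4.8, 11.7, 0.0, 8.5, 15.1, 4.5, 19.7.
Cumulative: 5.4, 18.0, 37.3, 42.1, 53.8, 53.8, 62.3, 77.4, 81.9, 101.6.
The total first reaches 64 DD on day 8.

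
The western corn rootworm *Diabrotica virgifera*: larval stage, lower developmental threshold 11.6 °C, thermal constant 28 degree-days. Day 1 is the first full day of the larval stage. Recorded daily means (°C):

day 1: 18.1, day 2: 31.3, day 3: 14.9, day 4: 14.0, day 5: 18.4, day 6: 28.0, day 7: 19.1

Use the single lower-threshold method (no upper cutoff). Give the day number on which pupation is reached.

Daily DD above 11.6 °C: 6.5, 19.7, 3.3, 2.4, 6.8, 16.4, 7.5.
Cumulative: 6.5, 26.2, 29.5, 31.9, 38.7, 55.1, 62.6.
The total first reaches 28 DD on day 3.

day 3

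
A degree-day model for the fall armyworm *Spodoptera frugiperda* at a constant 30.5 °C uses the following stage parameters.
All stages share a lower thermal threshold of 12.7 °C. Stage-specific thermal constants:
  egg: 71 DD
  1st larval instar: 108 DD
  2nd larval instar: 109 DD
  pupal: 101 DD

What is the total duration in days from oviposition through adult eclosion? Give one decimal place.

Daily accumulation at 30.5 °C = 30.5 − 12.7 = 17.8 DD/day.
Total K = 71 + 108 + 109 + 101 = 389 DD.
Total duration = 389 / 17.8 = 21.854 ≈ 21.9 days.

21.9 days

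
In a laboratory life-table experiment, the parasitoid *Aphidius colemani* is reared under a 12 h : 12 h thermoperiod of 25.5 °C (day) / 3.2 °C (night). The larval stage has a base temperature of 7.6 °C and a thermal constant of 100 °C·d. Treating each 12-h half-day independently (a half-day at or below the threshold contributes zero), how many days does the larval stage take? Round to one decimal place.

11.2 days

Day half: max(0, 25.5 − 7.6) × 0.5 = 17.9 × 0.5 = 8.95 DD.
Night half: max(0, 3.2 − 7.6) × 0.5 = 0.0 × 0.5 = 0.00 DD.
Per 24 h: 8.95 DD/day.
Duration = 100 / 8.95 = 11.173 ≈ 11.2 days.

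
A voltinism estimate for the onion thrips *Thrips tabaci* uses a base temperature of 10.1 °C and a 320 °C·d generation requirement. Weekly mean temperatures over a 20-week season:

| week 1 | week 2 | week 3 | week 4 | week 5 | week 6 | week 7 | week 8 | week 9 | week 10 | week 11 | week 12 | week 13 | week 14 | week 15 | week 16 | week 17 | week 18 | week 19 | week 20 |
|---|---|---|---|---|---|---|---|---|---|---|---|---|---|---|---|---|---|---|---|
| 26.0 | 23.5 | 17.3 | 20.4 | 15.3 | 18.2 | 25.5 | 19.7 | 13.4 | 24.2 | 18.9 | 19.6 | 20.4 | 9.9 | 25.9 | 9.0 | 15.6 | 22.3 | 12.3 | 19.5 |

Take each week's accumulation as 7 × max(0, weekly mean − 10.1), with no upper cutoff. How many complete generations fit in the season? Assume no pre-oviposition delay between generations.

Weekly DD (7 × max(0, T̄ − 10.1)): 111.3, 93.8, 50.4, 72.1, 36.4, 56.7, 107.8, 67.2, 23.1, 98.7, 61.6, 66.5, 72.1, 0.0, 110.6, 0.0, 38.5, 85.4, 15.4, 65.8.
Season total = 1233.4 DD.
Complete generations = ⌊1233.4 / 320⌋ = 3.

3 generations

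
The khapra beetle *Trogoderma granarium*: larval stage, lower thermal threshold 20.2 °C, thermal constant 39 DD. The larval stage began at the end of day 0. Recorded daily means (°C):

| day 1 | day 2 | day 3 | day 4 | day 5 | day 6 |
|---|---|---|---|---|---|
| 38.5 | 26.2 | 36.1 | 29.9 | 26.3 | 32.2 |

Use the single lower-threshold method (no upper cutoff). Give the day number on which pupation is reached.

Daily DD above 20.2 °C: 18.3, 6.0, 15.9, 9.7, 6.1, 12.0.
Cumulative: 18.3, 24.3, 40.2, 49.9, 56.0, 68.0.
The total first reaches 39 DD on day 3.

day 3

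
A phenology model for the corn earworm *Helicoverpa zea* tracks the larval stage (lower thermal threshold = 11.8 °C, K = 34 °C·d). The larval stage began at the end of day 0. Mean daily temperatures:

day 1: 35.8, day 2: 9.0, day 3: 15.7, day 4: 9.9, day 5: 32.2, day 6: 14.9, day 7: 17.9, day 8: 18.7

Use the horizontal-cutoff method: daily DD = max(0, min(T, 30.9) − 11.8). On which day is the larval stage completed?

Daily DD above 11.8 °C (capped at 19.1): 19.1, 0.0, 3.9, 0.0, 19.1, 3.1, 6.1, 6.9.
Cumulative: 19.1, 19.1, 23.0, 23.0, 42.1, 45.2, 51.3, 58.2.
The total first reaches 34 DD on day 5.

day 5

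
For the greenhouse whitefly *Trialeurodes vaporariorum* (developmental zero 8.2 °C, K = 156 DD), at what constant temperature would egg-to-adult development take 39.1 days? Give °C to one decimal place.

12.2 °C

Required daily accumulation = 156 / 39.1 = 3.990 DD/day.
T = T_base + 3.990 = 8.2 + 3.990 = 12.190 ≈ 12.2 °C.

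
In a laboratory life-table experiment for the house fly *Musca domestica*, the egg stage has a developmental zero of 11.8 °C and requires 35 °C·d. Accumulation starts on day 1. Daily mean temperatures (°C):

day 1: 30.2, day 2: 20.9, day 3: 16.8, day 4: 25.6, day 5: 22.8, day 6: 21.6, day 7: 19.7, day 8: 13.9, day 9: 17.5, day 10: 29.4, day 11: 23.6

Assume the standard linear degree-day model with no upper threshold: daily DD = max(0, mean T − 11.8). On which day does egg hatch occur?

Daily DD above 11.8 °C: 18.4, 9.1, 5.0, 13.8, 11.0, 9.8, 7.9, 2.1, 5.7, 17.6, 11.8.
Cumulative: 18.4, 27.5, 32.5, 46.3, 57.3, 67.1, 75.0, 77.1, 82.8, 100.4, 112.2.
The total first reaches 35 DD on day 4.

day 4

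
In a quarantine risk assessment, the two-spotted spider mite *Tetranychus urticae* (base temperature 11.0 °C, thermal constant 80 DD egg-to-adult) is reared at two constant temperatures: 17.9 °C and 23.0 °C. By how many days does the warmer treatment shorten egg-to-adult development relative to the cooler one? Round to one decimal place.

At 17.9 °C: 80 / (17.9 − 11.0) = 80 / 6.9 = 11.594 d.
At 23.0 °C: 80 / (23.0 − 11.0) = 80 / 12.0 = 6.667 d.
Difference = |11.594 − 6.667| = 4.928 ≈ 4.9 days.

4.9 days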